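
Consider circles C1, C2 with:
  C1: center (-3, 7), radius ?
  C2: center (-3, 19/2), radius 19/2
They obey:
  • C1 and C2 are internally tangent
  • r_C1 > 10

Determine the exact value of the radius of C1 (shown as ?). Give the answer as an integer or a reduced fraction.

1. [int C1,C2]  r_C1² − 19r_C1 + 84 = 0  ⇒  r_C1 = 7 or 12
2. given r_C1 > 10: keep 12

12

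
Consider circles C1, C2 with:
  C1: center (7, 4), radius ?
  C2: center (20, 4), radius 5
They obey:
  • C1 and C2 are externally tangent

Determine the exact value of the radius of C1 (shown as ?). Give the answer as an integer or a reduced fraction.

8

1. [ext C1·C2]  r_C1² + 10r_C1 − 144 = 0  ⇒  r_C1 = 8 (r>0 drops 1)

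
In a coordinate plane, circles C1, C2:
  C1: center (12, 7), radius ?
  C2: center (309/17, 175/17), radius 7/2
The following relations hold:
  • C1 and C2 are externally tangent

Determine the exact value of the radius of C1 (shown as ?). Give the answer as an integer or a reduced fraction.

7/2

1. [ext C1·C2]  r_C1² + 7r_C1 − 147/4 = 0  ⇒  r_C1 = 7/2 (r>0 drops 1)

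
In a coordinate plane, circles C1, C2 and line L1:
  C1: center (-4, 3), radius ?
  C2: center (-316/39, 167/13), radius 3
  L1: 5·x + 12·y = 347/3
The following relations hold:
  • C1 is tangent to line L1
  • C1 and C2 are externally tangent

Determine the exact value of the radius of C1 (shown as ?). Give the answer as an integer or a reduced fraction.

23/3

1. [C1‖L1]  r_C1² − 529/9 = 0  ⇒  r_C1 = 23/3 (r>0 drops 1)
2. [ext C1·C2]  r_C1² + 6r_C1 − 943/9 = 0  ⇒  r_C1 = 23/3 (r>0 drops 1)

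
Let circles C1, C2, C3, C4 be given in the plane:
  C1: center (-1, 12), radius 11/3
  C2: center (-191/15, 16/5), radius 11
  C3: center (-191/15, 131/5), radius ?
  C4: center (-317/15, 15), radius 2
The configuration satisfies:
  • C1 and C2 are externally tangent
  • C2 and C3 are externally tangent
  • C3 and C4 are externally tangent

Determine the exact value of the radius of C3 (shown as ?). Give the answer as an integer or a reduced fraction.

1. [ext C2·C3]  r_C3² + 22r_C3 − 408 = 0  ⇒  r_C3 = 12 (r>0 drops 1)
2. [ext C3·C4]  r_C3² + 4r_C3 − 192 = 0  ⇒  r_C3 = 12 (r>0 drops 1)

12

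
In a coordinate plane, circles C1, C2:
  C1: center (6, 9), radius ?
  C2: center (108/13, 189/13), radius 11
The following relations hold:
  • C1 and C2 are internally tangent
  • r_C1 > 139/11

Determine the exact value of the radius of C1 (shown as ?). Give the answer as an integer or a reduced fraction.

17

1. [int C1,C2]  r_C1² − 22r_C1 + 85 = 0  ⇒  r_C1 = 5 or 17
2. given r_C1 > 139/11: keep 17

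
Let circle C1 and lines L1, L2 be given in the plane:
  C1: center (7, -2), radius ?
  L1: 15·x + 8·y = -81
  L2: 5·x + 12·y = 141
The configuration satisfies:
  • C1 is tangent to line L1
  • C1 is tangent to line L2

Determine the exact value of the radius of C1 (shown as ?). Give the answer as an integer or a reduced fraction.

10

1. [C1‖L1]  r_C1² − 100 = 0  ⇒  r_C1 = 10 (r>0 drops 1)
2. [C1‖L2]  r_C1² − 100 = 0  ⇒  r_C1 = 10 (r>0 drops 1)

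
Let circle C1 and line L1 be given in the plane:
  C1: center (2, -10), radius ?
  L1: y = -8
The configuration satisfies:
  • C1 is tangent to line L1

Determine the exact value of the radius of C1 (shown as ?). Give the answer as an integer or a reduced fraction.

2

1. [C1‖L1]  r_C1² − 4 = 0  ⇒  r_C1 = 2 (r>0 drops 1)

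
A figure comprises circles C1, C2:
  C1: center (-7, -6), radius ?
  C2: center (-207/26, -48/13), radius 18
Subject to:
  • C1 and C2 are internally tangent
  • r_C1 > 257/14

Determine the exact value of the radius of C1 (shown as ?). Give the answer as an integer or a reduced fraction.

41/2

1. [int C1,C2]  r_C1² − 36r_C1 + 1271/4 = 0  ⇒  r_C1 = 31/2 or 41/2
2. given r_C1 > 257/14: keep 41/2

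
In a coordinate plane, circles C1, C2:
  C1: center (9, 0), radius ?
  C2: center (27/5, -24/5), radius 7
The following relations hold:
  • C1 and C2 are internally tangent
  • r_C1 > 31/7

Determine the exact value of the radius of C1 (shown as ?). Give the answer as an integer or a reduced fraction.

13

1. [int C1,C2]  r_C1² − 14r_C1 + 13 = 0  ⇒  r_C1 = 1 or 13
2. given r_C1 > 31/7: keep 13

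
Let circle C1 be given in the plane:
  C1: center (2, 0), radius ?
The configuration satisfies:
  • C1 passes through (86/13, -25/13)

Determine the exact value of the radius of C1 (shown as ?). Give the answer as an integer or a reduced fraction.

5

1. [C1∋P]  r_C1² − 25 = 0  ⇒  r_C1 = 5 (r>0 drops 1)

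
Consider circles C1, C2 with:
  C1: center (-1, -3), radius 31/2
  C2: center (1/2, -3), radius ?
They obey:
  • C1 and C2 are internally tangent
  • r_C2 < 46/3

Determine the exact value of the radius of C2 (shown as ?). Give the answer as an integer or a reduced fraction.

14

1. [int C1,C2]  r_C2² − 31r_C2 + 238 = 0  ⇒  r_C2 = 14 or 17
2. given r_C2 < 46/3: keep 14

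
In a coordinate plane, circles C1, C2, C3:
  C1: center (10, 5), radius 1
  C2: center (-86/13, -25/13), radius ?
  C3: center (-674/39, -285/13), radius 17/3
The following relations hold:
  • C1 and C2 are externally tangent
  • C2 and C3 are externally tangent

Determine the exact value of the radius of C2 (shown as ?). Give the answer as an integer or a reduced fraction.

17

1. [ext C1·C2]  r_C2² + 2r_C2 − 323 = 0  ⇒  r_C2 = 17 (r>0 drops 1)
2. [ext C2·C3]  r_C2² + (34/3)r_C2 − 1445/3 = 0  ⇒  r_C2 = 17 (r>0 drops 1)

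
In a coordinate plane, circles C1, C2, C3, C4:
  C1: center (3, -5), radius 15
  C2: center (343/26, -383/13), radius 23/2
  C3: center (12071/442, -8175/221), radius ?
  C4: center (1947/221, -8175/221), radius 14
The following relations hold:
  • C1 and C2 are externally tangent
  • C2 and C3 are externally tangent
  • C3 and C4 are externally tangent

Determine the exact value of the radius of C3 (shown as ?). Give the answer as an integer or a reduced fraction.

1. [ext C2·C3]  r_C3² + 23r_C3 − 495/4 = 0  ⇒  r_C3 = 9/2 (r>0 drops 1)
2. [ext C3·C4]  r_C3² + 28r_C3 − 585/4 = 0  ⇒  r_C3 = 9/2 (r>0 drops 1)

9/2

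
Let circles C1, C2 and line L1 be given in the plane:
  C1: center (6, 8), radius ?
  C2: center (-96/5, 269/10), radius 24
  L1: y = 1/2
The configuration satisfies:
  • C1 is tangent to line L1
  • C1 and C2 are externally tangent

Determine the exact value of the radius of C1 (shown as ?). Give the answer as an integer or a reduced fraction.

15/2

1. [C1‖L1]  r_C1² − 225/4 = 0  ⇒  r_C1 = 15/2 (r>0 drops 1)
2. [ext C1·C2]  r_C1² + 48r_C1 − 1665/4 = 0  ⇒  r_C1 = 15/2 (r>0 drops 1)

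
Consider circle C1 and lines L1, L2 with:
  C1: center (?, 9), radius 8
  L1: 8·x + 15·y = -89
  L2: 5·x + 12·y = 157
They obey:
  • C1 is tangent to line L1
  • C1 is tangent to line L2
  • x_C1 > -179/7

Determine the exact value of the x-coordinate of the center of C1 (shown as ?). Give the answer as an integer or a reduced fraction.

-11

1. [C1‖L1]  x_C1² + 56x_C1 + 495 = 0  ⇒  x_C1 = -45 or -11
2. [C1‖L2]  x_C1² − (98/5)x_C1 − 1683/5 = 0  ⇒  x_C1 = -11 or 153/5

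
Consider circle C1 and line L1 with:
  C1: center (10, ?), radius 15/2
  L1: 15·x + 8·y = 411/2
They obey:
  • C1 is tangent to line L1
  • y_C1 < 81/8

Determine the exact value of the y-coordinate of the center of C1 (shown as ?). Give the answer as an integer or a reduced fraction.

1. [C1‖L1]  y_C1² − (111/8)y_C1 − 1647/8 = 0  ⇒  y_C1 = -9 or 183/8
2. given y_C1 < 81/8: keep -9

-9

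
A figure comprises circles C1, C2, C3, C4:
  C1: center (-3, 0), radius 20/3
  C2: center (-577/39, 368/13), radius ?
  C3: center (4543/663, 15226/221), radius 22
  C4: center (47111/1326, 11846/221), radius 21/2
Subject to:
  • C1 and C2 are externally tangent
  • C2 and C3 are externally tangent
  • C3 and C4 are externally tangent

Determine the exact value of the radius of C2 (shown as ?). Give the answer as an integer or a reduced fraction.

1. [ext C1·C2]  r_C2² + (40/3)r_C2 − 896 = 0  ⇒  r_C2 = 24 (r>0 drops 1)
2. [ext C2·C3]  r_C2² + 44r_C2 − 1632 = 0  ⇒  r_C2 = 24 (r>0 drops 1)

24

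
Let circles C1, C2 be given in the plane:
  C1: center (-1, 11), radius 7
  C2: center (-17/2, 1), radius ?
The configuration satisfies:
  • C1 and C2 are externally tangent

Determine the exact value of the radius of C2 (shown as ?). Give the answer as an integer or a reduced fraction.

11/2

1. [ext C1·C2]  r_C2² + 14r_C2 − 429/4 = 0  ⇒  r_C2 = 11/2 (r>0 drops 1)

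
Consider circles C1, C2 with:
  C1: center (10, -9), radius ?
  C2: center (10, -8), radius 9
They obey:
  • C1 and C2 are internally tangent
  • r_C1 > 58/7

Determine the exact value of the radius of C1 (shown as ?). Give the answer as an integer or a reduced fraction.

1. [int C1,C2]  r_C1² − 18r_C1 + 80 = 0  ⇒  r_C1 = 8 or 10
2. given r_C1 > 58/7: keep 10

10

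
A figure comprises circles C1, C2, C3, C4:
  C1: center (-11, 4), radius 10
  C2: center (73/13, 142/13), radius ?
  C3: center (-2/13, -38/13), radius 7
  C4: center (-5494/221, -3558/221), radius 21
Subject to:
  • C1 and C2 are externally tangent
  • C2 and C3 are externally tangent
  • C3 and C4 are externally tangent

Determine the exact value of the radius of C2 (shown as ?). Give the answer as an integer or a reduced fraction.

1. [ext C1·C2]  r_C2² + 20r_C2 − 224 = 0  ⇒  r_C2 = 8 (r>0 drops 1)
2. [ext C2·C3]  r_C2² + 14r_C2 − 176 = 0  ⇒  r_C2 = 8 (r>0 drops 1)

8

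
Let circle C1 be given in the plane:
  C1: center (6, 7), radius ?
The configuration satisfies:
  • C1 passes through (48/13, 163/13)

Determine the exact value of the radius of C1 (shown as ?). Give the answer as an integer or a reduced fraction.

1. [C1∋P]  r_C1² − 36 = 0  ⇒  r_C1 = 6 (r>0 drops 1)

6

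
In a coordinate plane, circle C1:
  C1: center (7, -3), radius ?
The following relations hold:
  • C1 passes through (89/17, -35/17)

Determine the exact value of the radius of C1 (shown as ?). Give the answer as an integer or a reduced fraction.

2

1. [C1∋P]  r_C1² − 4 = 0  ⇒  r_C1 = 2 (r>0 drops 1)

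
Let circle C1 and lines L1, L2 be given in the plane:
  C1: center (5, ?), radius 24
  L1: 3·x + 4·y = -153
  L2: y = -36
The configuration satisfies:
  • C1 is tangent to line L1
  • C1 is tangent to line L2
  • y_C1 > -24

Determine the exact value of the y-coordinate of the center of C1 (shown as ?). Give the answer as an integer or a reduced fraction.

-12

1. [C1‖L1]  y_C1² + 84y_C1 + 864 = 0  ⇒  y_C1 = -72 or -12
2. [C1‖L2]  y_C1² + 72y_C1 + 720 = 0  ⇒  y_C1 = -60 or -12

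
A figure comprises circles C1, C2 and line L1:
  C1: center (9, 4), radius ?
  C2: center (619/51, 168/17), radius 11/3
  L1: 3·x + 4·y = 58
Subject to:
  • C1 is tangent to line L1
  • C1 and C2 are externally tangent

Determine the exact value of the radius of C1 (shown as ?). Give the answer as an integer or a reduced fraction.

3

1. [C1‖L1]  r_C1² − 9 = 0  ⇒  r_C1 = 3 (r>0 drops 1)
2. [ext C1·C2]  r_C1² + (22/3)r_C1 − 31 = 0  ⇒  r_C1 = 3 (r>0 drops 1)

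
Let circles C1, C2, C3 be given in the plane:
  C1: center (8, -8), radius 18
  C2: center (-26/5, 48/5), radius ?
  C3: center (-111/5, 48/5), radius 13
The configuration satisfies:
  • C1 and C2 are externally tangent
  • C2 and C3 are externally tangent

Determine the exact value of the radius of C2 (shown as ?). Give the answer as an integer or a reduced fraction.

1. [ext C1·C2]  r_C2² + 36r_C2 − 160 = 0  ⇒  r_C2 = 4 (r>0 drops 1)
2. [ext C2·C3]  r_C2² + 26r_C2 − 120 = 0  ⇒  r_C2 = 4 (r>0 drops 1)

4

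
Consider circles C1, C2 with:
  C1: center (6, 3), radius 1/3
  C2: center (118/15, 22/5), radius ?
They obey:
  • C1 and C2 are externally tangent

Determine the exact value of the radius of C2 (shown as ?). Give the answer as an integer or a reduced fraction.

2

1. [ext C1·C2]  r_C2² + (2/3)r_C2 − 16/3 = 0  ⇒  r_C2 = 2 (r>0 drops 1)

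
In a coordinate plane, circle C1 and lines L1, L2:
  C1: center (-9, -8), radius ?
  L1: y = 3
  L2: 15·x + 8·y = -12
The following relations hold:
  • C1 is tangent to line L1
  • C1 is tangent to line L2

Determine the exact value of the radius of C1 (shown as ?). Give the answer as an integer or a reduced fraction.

11

1. [C1‖L1]  r_C1² − 121 = 0  ⇒  r_C1 = 11 (r>0 drops 1)
2. [C1‖L2]  r_C1² − 121 = 0  ⇒  r_C1 = 11 (r>0 drops 1)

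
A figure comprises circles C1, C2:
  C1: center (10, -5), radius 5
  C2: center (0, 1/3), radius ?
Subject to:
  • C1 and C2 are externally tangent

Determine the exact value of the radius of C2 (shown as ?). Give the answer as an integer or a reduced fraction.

19/3

1. [ext C1·C2]  r_C2² + 10r_C2 − 931/9 = 0  ⇒  r_C2 = 19/3 (r>0 drops 1)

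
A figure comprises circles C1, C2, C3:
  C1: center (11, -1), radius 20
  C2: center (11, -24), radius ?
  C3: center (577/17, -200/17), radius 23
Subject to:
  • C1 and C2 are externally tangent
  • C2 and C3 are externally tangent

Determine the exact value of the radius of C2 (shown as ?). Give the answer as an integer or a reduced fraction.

1. [ext C1·C2]  r_C2² + 40r_C2 − 129 = 0  ⇒  r_C2 = 3 (r>0 drops 1)
2. [ext C2·C3]  r_C2² + 46r_C2 − 147 = 0  ⇒  r_C2 = 3 (r>0 drops 1)

3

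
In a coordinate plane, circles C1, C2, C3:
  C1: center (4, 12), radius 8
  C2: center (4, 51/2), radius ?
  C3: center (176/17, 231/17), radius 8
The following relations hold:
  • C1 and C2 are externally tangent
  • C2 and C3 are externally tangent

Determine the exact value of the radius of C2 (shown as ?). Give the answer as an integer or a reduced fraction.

1. [ext C1·C2]  r_C2² + 16r_C2 − 473/4 = 0  ⇒  r_C2 = 11/2 (r>0 drops 1)
2. [ext C2·C3]  r_C2² + 16r_C2 − 473/4 = 0  ⇒  r_C2 = 11/2 (r>0 drops 1)

11/2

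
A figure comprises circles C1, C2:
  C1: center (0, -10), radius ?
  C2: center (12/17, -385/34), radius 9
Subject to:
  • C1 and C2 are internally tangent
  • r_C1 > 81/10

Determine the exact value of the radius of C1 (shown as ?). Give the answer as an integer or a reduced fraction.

21/2

1. [int C1,C2]  r_C1² − 18r_C1 + 315/4 = 0  ⇒  r_C1 = 15/2 or 21/2
2. given r_C1 > 81/10: keep 21/2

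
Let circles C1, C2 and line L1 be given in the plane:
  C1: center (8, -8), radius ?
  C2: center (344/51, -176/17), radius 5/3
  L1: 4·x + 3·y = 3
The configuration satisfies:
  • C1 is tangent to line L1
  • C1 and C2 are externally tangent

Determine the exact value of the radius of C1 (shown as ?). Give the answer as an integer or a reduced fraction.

1. [C1‖L1]  r_C1² − 1 = 0  ⇒  r_C1 = 1 (r>0 drops 1)
2. [ext C1·C2]  r_C1² + (10/3)r_C1 − 13/3 = 0  ⇒  r_C1 = 1 (r>0 drops 1)

1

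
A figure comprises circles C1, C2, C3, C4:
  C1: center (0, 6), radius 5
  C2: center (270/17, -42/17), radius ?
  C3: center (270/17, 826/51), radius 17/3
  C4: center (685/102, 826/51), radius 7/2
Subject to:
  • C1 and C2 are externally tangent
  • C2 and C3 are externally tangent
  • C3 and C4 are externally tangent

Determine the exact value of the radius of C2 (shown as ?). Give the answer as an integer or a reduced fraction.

1. [ext C1·C2]  r_C2² + 10r_C2 − 299 = 0  ⇒  r_C2 = 13 (r>0 drops 1)
2. [ext C2·C3]  r_C2² + (34/3)r_C2 − 949/3 = 0  ⇒  r_C2 = 13 (r>0 drops 1)

13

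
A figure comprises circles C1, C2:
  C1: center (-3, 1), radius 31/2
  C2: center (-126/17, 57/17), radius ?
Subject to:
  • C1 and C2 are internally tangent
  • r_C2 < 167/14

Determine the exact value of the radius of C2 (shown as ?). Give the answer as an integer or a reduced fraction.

21/2

1. [int C1,C2]  r_C2² − 31r_C2 + 861/4 = 0  ⇒  r_C2 = 21/2 or 41/2
2. given r_C2 < 167/14: keep 21/2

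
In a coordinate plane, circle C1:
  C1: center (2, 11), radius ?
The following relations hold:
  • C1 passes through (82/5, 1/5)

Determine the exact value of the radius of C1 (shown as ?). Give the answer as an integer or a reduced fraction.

18

1. [C1∋P]  r_C1² − 324 = 0  ⇒  r_C1 = 18 (r>0 drops 1)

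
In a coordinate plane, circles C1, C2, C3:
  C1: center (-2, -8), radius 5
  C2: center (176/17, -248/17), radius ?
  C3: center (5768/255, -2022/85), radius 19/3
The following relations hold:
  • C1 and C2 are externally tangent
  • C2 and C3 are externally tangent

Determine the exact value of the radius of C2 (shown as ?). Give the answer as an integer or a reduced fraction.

1. [ext C1·C2]  r_C2² + 10r_C2 − 171 = 0  ⇒  r_C2 = 9 (r>0 drops 1)
2. [ext C2·C3]  r_C2² + (38/3)r_C2 − 195 = 0  ⇒  r_C2 = 9 (r>0 drops 1)

9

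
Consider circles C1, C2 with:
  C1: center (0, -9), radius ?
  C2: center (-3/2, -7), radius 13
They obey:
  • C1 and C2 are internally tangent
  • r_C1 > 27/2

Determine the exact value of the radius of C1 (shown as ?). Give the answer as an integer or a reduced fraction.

31/2

1. [int C1,C2]  r_C1² − 26r_C1 + 651/4 = 0  ⇒  r_C1 = 21/2 or 31/2
2. given r_C1 > 27/2: keep 31/2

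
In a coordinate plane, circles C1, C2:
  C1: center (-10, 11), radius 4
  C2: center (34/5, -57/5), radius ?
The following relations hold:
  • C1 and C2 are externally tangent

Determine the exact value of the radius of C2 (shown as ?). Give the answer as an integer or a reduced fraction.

1. [ext C1·C2]  r_C2² + 8r_C2 − 768 = 0  ⇒  r_C2 = 24 (r>0 drops 1)

24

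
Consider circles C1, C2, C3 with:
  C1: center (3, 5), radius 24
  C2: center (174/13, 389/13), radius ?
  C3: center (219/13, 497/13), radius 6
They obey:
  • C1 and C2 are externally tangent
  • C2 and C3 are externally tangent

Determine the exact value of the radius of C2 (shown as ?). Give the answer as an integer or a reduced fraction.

1. [ext C1·C2]  r_C2² + 48r_C2 − 153 = 0  ⇒  r_C2 = 3 (r>0 drops 1)
2. [ext C2·C3]  r_C2² + 12r_C2 − 45 = 0  ⇒  r_C2 = 3 (r>0 drops 1)

3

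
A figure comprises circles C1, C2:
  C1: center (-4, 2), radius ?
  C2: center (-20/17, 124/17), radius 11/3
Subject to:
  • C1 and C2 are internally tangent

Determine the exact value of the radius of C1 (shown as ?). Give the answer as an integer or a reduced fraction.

1. [int C1,C2]  r_C1² − (22/3)r_C1 − 203/9 = 0  ⇒  r_C1 = 29/3 (r>0 drops 1)

29/3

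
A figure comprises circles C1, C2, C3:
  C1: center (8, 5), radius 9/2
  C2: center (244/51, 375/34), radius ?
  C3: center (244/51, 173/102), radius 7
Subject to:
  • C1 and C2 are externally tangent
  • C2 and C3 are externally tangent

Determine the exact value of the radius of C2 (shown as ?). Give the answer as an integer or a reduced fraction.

1. [ext C1·C2]  r_C2² + 9r_C2 − 238/9 = 0  ⇒  r_C2 = 7/3 (r>0 drops 1)
2. [ext C2·C3]  r_C2² + 14r_C2 − 343/9 = 0  ⇒  r_C2 = 7/3 (r>0 drops 1)

7/3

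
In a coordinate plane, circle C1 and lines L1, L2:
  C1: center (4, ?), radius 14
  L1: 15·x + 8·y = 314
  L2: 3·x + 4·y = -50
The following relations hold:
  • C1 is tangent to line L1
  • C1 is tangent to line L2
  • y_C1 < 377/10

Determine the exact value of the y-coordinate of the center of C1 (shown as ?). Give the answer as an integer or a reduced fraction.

2

1. [C1‖L1]  y_C1² − (127/2)y_C1 + 123 = 0  ⇒  y_C1 = 2 or 123/2
2. [C1‖L2]  y_C1² + 31y_C1 − 66 = 0  ⇒  y_C1 = -33 or 2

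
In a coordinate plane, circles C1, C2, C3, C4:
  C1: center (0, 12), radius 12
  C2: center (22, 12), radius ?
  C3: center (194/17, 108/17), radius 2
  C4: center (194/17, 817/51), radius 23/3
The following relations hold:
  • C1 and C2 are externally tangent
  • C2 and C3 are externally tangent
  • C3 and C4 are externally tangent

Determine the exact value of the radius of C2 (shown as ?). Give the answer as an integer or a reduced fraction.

10

1. [ext C1·C2]  r_C2² + 24r_C2 − 340 = 0  ⇒  r_C2 = 10 (r>0 drops 1)
2. [ext C2·C3]  r_C2² + 4r_C2 − 140 = 0  ⇒  r_C2 = 10 (r>0 drops 1)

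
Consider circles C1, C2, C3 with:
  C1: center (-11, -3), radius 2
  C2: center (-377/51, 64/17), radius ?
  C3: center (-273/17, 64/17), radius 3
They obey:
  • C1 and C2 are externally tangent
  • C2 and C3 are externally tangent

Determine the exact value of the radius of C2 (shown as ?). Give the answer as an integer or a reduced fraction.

17/3

1. [ext C1·C2]  r_C2² + 4r_C2 − 493/9 = 0  ⇒  r_C2 = 17/3 (r>0 drops 1)
2. [ext C2·C3]  r_C2² + 6r_C2 − 595/9 = 0  ⇒  r_C2 = 17/3 (r>0 drops 1)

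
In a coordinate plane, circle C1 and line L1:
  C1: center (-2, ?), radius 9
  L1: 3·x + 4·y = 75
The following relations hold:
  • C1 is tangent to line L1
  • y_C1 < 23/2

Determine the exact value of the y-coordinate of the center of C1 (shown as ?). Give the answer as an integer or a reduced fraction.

9

1. [C1‖L1]  y_C1² − (81/2)y_C1 + 567/2 = 0  ⇒  y_C1 = 9 or 63/2
2. given y_C1 < 23/2: keep 9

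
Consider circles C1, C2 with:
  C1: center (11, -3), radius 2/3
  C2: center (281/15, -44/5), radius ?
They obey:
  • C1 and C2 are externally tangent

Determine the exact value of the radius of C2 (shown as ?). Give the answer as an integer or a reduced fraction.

1. [ext C1·C2]  r_C2² + (4/3)r_C2 − 93 = 0  ⇒  r_C2 = 9 (r>0 drops 1)

9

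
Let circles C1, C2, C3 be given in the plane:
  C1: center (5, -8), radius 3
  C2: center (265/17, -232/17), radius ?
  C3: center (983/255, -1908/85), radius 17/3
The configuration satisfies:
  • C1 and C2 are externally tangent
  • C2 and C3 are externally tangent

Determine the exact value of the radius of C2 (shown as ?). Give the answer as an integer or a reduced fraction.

1. [ext C1·C2]  r_C2² + 6r_C2 − 135 = 0  ⇒  r_C2 = 9 (r>0 drops 1)
2. [ext C2·C3]  r_C2² + (34/3)r_C2 − 183 = 0  ⇒  r_C2 = 9 (r>0 drops 1)

9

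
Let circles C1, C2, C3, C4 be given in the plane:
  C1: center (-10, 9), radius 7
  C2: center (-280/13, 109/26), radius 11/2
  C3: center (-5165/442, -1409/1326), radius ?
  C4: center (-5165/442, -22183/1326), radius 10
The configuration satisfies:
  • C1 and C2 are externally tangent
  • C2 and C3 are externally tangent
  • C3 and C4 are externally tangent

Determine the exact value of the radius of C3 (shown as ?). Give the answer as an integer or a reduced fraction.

1. [ext C2·C3]  r_C3² + 11r_C3 − 850/9 = 0  ⇒  r_C3 = 17/3 (r>0 drops 1)
2. [ext C3·C4]  r_C3² + 20r_C3 − 1309/9 = 0  ⇒  r_C3 = 17/3 (r>0 drops 1)

17/3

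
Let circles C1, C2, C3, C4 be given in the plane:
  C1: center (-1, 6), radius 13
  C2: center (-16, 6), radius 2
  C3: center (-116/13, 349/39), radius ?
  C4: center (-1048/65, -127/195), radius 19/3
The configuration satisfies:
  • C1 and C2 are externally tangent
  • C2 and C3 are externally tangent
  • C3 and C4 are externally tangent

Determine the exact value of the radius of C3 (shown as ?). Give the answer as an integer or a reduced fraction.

1. [ext C2·C3]  r_C3² + 4r_C3 − 493/9 = 0  ⇒  r_C3 = 17/3 (r>0 drops 1)
2. [ext C3·C4]  r_C3² + (38/3)r_C3 − 935/9 = 0  ⇒  r_C3 = 17/3 (r>0 drops 1)

17/3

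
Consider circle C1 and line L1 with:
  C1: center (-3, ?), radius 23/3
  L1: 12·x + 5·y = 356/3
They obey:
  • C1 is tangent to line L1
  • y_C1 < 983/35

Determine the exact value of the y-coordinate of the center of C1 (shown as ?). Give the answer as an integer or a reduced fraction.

1. [C1‖L1]  y_C1² − (928/15)y_C1 + 8393/15 = 0  ⇒  y_C1 = 11 or 763/15
2. given y_C1 < 983/35: keep 11

11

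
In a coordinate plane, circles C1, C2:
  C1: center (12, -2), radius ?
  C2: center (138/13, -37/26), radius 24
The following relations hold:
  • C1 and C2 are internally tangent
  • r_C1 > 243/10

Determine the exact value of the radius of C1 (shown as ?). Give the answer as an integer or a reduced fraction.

1. [int C1,C2]  r_C1² − 48r_C1 + 2295/4 = 0  ⇒  r_C1 = 45/2 or 51/2
2. given r_C1 > 243/10: keep 51/2

51/2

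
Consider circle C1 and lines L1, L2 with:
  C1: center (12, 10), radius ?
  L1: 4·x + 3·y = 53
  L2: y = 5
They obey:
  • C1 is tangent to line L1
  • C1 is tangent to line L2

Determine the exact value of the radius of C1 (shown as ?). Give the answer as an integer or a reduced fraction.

1. [C1‖L1]  r_C1² − 25 = 0  ⇒  r_C1 = 5 (r>0 drops 1)
2. [C1‖L2]  r_C1² − 25 = 0  ⇒  r_C1 = 5 (r>0 drops 1)

5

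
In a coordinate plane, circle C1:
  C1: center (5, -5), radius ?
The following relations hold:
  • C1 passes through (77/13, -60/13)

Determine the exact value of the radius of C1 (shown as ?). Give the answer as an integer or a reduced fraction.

1

1. [C1∋P]  r_C1² − 1 = 0  ⇒  r_C1 = 1 (r>0 drops 1)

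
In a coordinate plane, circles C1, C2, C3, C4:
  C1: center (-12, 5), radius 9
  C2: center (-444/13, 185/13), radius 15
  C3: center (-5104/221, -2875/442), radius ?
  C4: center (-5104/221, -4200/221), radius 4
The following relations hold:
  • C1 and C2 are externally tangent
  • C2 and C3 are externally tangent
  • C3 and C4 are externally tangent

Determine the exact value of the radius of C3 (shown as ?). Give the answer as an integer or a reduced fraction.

1. [ext C2·C3]  r_C3² + 30r_C3 − 1309/4 = 0  ⇒  r_C3 = 17/2 (r>0 drops 1)
2. [ext C3·C4]  r_C3² + 8r_C3 − 561/4 = 0  ⇒  r_C3 = 17/2 (r>0 drops 1)

17/2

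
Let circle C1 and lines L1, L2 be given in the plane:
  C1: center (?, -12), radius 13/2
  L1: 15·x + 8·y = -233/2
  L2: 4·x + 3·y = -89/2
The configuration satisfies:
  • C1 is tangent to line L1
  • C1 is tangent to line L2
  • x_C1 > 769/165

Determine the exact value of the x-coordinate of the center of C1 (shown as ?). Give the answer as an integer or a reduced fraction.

1. [C1‖L1]  x_C1² + (41/15)x_C1 − 262/5 = 0  ⇒  x_C1 = -131/15 or 6
2. [C1‖L2]  x_C1² + (17/4)x_C1 − 123/2 = 0  ⇒  x_C1 = -41/4 or 6

6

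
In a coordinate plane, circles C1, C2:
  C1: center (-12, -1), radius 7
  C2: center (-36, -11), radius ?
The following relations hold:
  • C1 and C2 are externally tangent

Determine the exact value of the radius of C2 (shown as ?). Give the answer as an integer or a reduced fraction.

1. [ext C1·C2]  r_C2² + 14r_C2 − 627 = 0  ⇒  r_C2 = 19 (r>0 drops 1)

19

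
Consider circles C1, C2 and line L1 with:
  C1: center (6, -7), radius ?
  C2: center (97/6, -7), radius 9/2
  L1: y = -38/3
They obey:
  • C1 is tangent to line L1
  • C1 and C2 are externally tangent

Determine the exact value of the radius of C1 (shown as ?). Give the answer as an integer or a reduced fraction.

17/3

1. [C1‖L1]  r_C1² − 289/9 = 0  ⇒  r_C1 = 17/3 (r>0 drops 1)
2. [ext C1·C2]  r_C1² + 9r_C1 − 748/9 = 0  ⇒  r_C1 = 17/3 (r>0 drops 1)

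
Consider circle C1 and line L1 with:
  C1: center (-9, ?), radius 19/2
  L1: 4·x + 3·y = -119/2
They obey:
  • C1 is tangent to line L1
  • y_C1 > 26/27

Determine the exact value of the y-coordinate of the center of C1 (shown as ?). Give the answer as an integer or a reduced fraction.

8

1. [C1‖L1]  y_C1² + (47/3)y_C1 − 568/3 = 0  ⇒  y_C1 = -71/3 or 8
2. given y_C1 > 26/27: keep 8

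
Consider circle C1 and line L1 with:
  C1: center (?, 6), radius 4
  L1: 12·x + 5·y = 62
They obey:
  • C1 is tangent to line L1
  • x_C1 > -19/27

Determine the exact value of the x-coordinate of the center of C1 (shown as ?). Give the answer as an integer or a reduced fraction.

1. [C1‖L1]  x_C1² − (16/3)x_C1 − 35/3 = 0  ⇒  x_C1 = -5/3 or 7
2. given x_C1 > -19/27: keep 7

7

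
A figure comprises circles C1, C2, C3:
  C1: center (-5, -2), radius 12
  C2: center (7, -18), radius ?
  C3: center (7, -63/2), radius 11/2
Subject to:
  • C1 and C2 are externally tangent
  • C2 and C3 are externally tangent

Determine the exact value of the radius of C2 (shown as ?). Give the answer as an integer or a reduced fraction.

8

1. [ext C1·C2]  r_C2² + 24r_C2 − 256 = 0  ⇒  r_C2 = 8 (r>0 drops 1)
2. [ext C2·C3]  r_C2² + 11r_C2 − 152 = 0  ⇒  r_C2 = 8 (r>0 drops 1)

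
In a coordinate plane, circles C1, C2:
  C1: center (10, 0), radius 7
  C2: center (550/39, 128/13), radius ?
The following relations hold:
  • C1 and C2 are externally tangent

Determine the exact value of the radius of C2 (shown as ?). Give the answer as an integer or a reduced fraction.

1. [ext C1·C2]  r_C2² + 14r_C2 − 583/9 = 0  ⇒  r_C2 = 11/3 (r>0 drops 1)

11/3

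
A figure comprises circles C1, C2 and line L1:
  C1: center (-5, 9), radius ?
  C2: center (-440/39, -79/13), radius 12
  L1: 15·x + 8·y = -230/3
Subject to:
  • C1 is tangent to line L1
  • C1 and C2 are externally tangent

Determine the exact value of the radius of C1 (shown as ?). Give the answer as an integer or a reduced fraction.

1. [C1‖L1]  r_C1² − 169/9 = 0  ⇒  r_C1 = 13/3 (r>0 drops 1)
2. [ext C1·C2]  r_C1² + 24r_C1 − 1105/9 = 0  ⇒  r_C1 = 13/3 (r>0 drops 1)

13/3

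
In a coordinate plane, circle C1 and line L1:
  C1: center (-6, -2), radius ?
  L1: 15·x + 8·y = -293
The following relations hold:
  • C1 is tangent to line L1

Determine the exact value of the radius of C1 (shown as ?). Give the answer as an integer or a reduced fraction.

1. [C1‖L1]  r_C1² − 121 = 0  ⇒  r_C1 = 11 (r>0 drops 1)

11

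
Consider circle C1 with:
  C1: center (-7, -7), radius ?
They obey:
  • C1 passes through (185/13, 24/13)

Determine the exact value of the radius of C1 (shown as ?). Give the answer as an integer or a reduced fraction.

1. [C1∋P]  r_C1² − 529 = 0  ⇒  r_C1 = 23 (r>0 drops 1)

23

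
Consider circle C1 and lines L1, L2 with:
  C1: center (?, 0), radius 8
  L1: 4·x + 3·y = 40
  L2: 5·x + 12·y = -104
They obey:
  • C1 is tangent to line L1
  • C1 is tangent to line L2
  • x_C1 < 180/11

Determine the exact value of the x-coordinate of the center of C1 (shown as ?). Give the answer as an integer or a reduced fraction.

1. [C1‖L1]  x_C1² − 20x_C1 = 0  ⇒  x_C1 = 0 or 20
2. [C1‖L2]  x_C1² + (208/5)x_C1 = 0  ⇒  x_C1 = -208/5 or 0

0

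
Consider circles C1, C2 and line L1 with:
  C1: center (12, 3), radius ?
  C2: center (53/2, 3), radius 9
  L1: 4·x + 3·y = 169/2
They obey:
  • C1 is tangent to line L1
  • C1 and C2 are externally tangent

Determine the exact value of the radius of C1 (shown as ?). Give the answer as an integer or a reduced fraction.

1. [C1‖L1]  r_C1² − 121/4 = 0  ⇒  r_C1 = 11/2 (r>0 drops 1)
2. [ext C1·C2]  r_C1² + 18r_C1 − 517/4 = 0  ⇒  r_C1 = 11/2 (r>0 drops 1)

11/2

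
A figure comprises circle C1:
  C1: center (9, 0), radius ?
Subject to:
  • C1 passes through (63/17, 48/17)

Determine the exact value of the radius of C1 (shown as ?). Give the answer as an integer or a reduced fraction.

1. [C1∋P]  r_C1² − 36 = 0  ⇒  r_C1 = 6 (r>0 drops 1)

6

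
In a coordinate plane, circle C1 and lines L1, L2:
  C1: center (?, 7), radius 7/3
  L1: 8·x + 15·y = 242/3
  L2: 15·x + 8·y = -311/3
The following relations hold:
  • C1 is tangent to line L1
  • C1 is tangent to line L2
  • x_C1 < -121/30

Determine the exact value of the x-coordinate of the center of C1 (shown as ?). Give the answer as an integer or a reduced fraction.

-8

1. [C1‖L1]  x_C1² + (73/12)x_C1 − 46/3 = 0  ⇒  x_C1 = -8 or 23/12
2. [C1‖L2]  x_C1² + (958/45)x_C1 + 4784/45 = 0  ⇒  x_C1 = -598/45 or -8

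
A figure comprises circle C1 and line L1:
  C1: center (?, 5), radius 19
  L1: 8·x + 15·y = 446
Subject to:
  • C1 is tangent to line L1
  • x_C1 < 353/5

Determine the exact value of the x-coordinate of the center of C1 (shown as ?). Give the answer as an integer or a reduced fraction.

1. [C1‖L1]  x_C1² − (371/4)x_C1 + 1041/2 = 0  ⇒  x_C1 = 6 or 347/4
2. given x_C1 < 353/5: keep 6

6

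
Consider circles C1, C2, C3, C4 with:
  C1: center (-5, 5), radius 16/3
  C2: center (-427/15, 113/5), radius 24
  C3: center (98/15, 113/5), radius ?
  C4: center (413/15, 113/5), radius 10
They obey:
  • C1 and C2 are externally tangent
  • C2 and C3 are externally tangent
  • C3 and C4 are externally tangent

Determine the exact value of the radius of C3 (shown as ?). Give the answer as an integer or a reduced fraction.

11

1. [ext C2·C3]  r_C3² + 48r_C3 − 649 = 0  ⇒  r_C3 = 11 (r>0 drops 1)
2. [ext C3·C4]  r_C3² + 20r_C3 − 341 = 0  ⇒  r_C3 = 11 (r>0 drops 1)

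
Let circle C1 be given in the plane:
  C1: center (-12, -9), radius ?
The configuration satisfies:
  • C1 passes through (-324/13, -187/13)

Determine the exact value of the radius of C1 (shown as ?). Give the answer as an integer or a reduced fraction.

14

1. [C1∋P]  r_C1² − 196 = 0  ⇒  r_C1 = 14 (r>0 drops 1)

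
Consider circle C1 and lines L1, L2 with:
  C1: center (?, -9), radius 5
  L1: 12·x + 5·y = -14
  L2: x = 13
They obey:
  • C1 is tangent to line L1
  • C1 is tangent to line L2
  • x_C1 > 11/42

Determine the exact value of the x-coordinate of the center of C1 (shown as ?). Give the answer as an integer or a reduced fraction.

8

1. [C1‖L1]  x_C1² − (31/6)x_C1 − 68/3 = 0  ⇒  x_C1 = -17/6 or 8
2. [C1‖L2]  x_C1² − 26x_C1 + 144 = 0  ⇒  x_C1 = 8 or 18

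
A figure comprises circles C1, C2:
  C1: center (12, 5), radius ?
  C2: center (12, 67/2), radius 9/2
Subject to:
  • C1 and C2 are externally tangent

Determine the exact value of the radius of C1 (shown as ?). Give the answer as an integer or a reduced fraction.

24

1. [ext C1·C2]  r_C1² + 9r_C1 − 792 = 0  ⇒  r_C1 = 24 (r>0 drops 1)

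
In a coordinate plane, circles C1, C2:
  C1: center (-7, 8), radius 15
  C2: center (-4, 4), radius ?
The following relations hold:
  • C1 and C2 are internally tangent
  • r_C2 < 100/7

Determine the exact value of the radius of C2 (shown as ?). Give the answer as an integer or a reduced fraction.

10

1. [int C1,C2]  r_C2² − 30r_C2 + 200 = 0  ⇒  r_C2 = 10 or 20
2. given r_C2 < 100/7: keep 10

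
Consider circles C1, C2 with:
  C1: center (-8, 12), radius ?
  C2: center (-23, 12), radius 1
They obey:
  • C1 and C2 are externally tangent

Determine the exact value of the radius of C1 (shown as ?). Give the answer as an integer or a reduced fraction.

14

1. [ext C1·C2]  r_C1² + 2r_C1 − 224 = 0  ⇒  r_C1 = 14 (r>0 drops 1)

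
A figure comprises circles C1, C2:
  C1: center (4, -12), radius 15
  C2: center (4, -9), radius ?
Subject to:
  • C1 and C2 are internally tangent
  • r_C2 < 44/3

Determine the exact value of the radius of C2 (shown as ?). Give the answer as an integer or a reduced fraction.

12

1. [int C1,C2]  r_C2² − 30r_C2 + 216 = 0  ⇒  r_C2 = 12 or 18
2. given r_C2 < 44/3: keep 12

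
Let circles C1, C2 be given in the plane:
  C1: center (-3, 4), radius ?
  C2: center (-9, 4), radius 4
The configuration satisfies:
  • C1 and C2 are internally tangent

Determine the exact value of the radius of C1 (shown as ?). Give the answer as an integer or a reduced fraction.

10

1. [int C1,C2]  r_C1² − 8r_C1 − 20 = 0  ⇒  r_C1 = 10 (r>0 drops 1)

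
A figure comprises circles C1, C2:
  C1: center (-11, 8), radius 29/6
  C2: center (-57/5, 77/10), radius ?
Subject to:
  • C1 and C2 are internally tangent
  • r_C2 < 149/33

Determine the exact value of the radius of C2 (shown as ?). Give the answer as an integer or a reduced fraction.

13/3

1. [int C1,C2]  r_C2² − (29/3)r_C2 + 208/9 = 0  ⇒  r_C2 = 13/3 or 16/3
2. given r_C2 < 149/33: keep 13/3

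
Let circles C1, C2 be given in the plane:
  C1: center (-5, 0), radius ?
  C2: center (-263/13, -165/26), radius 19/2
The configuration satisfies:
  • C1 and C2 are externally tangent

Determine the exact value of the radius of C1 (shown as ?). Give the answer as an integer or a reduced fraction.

1. [ext C1·C2]  r_C1² + 19r_C1 − 182 = 0  ⇒  r_C1 = 7 (r>0 drops 1)

7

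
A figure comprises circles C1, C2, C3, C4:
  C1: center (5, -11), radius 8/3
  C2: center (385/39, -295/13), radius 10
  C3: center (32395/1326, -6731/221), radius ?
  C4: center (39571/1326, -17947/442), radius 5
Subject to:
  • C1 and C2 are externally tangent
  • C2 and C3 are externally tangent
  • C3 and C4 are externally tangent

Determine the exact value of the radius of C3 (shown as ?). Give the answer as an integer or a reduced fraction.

13/2

1. [ext C2·C3]  r_C3² + 20r_C3 − 689/4 = 0  ⇒  r_C3 = 13/2 (r>0 drops 1)
2. [ext C3·C4]  r_C3² + 10r_C3 − 429/4 = 0  ⇒  r_C3 = 13/2 (r>0 drops 1)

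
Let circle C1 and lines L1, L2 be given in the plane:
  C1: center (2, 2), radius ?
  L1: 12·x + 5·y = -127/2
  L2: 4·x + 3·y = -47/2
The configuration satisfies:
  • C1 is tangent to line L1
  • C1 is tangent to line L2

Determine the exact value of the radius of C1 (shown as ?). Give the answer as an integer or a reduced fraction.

15/2

1. [C1‖L1]  r_C1² − 225/4 = 0  ⇒  r_C1 = 15/2 (r>0 drops 1)
2. [C1‖L2]  r_C1² − 225/4 = 0  ⇒  r_C1 = 15/2 (r>0 drops 1)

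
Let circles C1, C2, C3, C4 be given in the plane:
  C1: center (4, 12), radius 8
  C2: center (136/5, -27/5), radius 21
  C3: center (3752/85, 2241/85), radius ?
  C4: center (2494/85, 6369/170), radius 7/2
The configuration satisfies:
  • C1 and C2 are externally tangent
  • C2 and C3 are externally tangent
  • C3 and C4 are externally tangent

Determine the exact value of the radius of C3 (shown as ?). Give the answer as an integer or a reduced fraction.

1. [ext C2·C3]  r_C3² + 42r_C3 − 855 = 0  ⇒  r_C3 = 15 (r>0 drops 1)
2. [ext C3·C4]  r_C3² + 7r_C3 − 330 = 0  ⇒  r_C3 = 15 (r>0 drops 1)

15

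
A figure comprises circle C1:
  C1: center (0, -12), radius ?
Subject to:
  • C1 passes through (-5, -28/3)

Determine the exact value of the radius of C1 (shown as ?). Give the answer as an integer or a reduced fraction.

17/3

1. [C1∋P]  r_C1² − 289/9 = 0  ⇒  r_C1 = 17/3 (r>0 drops 1)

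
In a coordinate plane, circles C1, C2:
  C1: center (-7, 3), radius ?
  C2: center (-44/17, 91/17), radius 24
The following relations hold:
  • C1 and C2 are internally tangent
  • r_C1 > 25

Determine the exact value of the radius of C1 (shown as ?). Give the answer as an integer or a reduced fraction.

1. [int C1,C2]  r_C1² − 48r_C1 + 551 = 0  ⇒  r_C1 = 19 or 29
2. given r_C1 > 25: keep 29

29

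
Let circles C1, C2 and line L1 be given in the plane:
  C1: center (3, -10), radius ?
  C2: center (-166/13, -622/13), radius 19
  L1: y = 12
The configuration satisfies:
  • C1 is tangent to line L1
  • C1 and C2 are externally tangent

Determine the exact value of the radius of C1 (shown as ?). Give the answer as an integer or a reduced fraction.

22

1. [C1‖L1]  r_C1² − 484 = 0  ⇒  r_C1 = 22 (r>0 drops 1)
2. [ext C1·C2]  r_C1² + 38r_C1 − 1320 = 0  ⇒  r_C1 = 22 (r>0 drops 1)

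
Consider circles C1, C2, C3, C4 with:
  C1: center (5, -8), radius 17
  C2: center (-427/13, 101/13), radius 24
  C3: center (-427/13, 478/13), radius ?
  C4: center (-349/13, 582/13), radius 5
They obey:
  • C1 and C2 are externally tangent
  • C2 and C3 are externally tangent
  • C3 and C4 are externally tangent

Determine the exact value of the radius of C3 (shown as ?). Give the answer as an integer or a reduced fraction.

5

1. [ext C2·C3]  r_C3² + 48r_C3 − 265 = 0  ⇒  r_C3 = 5 (r>0 drops 1)
2. [ext C3·C4]  r_C3² + 10r_C3 − 75 = 0  ⇒  r_C3 = 5 (r>0 drops 1)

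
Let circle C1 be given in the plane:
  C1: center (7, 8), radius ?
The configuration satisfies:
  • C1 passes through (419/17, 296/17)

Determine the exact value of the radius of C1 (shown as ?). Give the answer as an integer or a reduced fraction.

1. [C1∋P]  r_C1² − 400 = 0  ⇒  r_C1 = 20 (r>0 drops 1)

20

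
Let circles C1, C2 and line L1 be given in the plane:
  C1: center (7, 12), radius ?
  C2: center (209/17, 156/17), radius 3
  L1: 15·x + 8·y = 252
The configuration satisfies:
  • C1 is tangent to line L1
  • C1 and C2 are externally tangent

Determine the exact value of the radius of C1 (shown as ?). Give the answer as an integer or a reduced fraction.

3

1. [C1‖L1]  r_C1² − 9 = 0  ⇒  r_C1 = 3 (r>0 drops 1)
2. [ext C1·C2]  r_C1² + 6r_C1 − 27 = 0  ⇒  r_C1 = 3 (r>0 drops 1)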